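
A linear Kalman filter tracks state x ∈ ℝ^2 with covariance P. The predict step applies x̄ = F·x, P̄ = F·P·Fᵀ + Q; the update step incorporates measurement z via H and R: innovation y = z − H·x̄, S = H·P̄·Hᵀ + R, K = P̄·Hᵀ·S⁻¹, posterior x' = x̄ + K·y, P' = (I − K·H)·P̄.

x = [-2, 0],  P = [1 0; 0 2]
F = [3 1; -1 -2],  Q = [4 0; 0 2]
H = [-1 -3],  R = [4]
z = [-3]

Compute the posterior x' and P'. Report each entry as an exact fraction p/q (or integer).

x' = [-237/38, 115/38]
P' = [276/19 -94/19; -94/19 40/19]

x̄ = F·x = [-6, 2]
P̄ = F·P·Fᵀ + Q = [15 -7; -7 11]
y = z − H·x̄ = [-3]
S = H·P̄·Hᵀ + R = [76]
K = P̄·Hᵀ·S⁻¹ = [3/38; -13/38]
x' = x̄ + K·y = [-237/38, 115/38]
P' = (I − K·H)·P̄ = [276/19 -94/19; -94/19 40/19]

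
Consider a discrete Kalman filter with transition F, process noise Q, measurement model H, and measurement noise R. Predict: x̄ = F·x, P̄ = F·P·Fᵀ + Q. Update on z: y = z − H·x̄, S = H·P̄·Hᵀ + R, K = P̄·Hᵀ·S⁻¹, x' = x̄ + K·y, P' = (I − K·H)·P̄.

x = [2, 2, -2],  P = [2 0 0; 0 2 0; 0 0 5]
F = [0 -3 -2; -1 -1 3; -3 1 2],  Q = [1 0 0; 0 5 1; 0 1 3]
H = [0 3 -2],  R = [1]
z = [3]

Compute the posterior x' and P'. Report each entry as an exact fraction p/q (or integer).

x' = [-818/239, -826/239, -1589/239]
P' = [8921/239 -3896/239 -5834/239; -3896/239 4442/239 6617/239; -5834/239 6617/239 9916/239]

x̄ = F·x = [-2, -10, -8]
P̄ = F·P·Fᵀ + Q = [39 -24 -26; -24 54 35; -26 35 43]
y = z − H·x̄ = [17]
S = H·P̄·Hᵀ + R = [239]
K = P̄·Hᵀ·S⁻¹ = [-20/239; 92/239; 19/239]
x' = x̄ + K·y = [-818/239, -826/239, -1589/239]
P' = (I − K·H)·P̄ = [8921/239 -3896/239 -5834/239; -3896/239 4442/239 6617/239; -5834/239 6617/239 9916/239]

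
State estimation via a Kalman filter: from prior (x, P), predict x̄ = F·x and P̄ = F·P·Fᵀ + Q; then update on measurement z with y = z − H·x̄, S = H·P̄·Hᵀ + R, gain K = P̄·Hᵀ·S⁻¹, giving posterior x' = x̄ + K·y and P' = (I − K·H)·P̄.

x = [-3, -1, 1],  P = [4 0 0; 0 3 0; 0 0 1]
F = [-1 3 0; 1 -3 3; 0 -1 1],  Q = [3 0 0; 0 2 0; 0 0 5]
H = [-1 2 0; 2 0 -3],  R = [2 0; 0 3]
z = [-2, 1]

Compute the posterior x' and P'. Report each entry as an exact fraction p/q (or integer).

x' = [53312/22903, 4340/22903, 27875/22903]
P' = [103494/22903 47904/22903 65772/22903; 47904/22903 33154/22903 30615/22903; 65772/22903 30615/22903 49005/22903]

x̄ = F·x = [0, 3, 2]
P̄ = F·P·Fᵀ + Q = [34 -31 -9; -31 42 12; -9 12 9]
y = z − H·x̄ = [-8, 7]
S = H·P̄·Hᵀ + R = [328 -291; -291 328]
K = P̄·Hᵀ·S⁻¹ = [-3843/22903 3224/22903; 9202/22903 1321/22903; -2271/22903 -5157/22903]
x' = x̄ + K·y = [53312/22903, 4340/22903, 27875/22903]
P' = (I − K·H)·P̄ = [103494/22903 47904/22903 65772/22903; 47904/22903 33154/22903 30615/22903; 65772/22903 30615/22903 49005/22903]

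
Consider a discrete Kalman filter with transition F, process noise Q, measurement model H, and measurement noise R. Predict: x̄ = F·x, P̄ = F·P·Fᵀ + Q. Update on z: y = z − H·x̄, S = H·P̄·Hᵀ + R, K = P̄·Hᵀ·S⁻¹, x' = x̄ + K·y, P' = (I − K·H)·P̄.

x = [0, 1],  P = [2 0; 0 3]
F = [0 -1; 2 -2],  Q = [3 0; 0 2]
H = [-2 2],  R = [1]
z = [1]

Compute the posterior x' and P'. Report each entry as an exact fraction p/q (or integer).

x' = [-1, -34/65]
P' = [6 6; 6 406/65]

x̄ = F·x = [-1, -2]
P̄ = F·P·Fᵀ + Q = [6 6; 6 22]
y = z − H·x̄ = [3]
S = H·P̄·Hᵀ + R = [65]
K = P̄·Hᵀ·S⁻¹ = [0; 32/65]
x' = x̄ + K·y = [-1, -34/65]
P' = (I − K·H)·P̄ = [6 6; 6 406/65]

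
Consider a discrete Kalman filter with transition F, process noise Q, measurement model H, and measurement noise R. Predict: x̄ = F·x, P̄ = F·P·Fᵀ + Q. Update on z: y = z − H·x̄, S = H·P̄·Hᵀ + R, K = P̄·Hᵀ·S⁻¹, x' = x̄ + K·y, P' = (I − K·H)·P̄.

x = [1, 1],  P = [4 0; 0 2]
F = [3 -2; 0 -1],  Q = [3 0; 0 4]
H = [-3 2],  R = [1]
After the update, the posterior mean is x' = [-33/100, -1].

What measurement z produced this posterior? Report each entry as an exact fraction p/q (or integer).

x̄ = F·x = [1, -1]
P̄ = F·P·Fᵀ + Q = [47 4; 4 6]
S = H·P̄·Hᵀ + R = [400]
K = P̄·Hᵀ·S⁻¹ = [-133/400; 0]
x' − x̄ = [-133/100, 0] = K·y
y = (KᵀK)⁻¹·Kᵀ·(x' − x̄) = [4]
z = y + H·x̄ = [4] + [-5] = [-1]

z = [-1]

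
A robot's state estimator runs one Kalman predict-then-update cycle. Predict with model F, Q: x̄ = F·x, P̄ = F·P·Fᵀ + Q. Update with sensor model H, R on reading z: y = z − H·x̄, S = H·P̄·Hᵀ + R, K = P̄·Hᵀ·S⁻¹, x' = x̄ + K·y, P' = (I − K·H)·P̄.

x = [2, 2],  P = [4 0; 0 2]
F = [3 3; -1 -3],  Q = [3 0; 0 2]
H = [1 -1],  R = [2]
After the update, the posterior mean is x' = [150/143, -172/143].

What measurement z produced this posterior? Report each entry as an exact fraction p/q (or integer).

z = [2]

x̄ = F·x = [12, -8]
P̄ = F·P·Fᵀ + Q = [57 -30; -30 24]
S = H·P̄·Hᵀ + R = [143]
K = P̄·Hᵀ·S⁻¹ = [87/143; -54/143]
x' − x̄ = [-1566/143, 972/143] = K·y
y = (KᵀK)⁻¹·Kᵀ·(x' − x̄) = [-18]
z = y + H·x̄ = [-18] + [20] = [2]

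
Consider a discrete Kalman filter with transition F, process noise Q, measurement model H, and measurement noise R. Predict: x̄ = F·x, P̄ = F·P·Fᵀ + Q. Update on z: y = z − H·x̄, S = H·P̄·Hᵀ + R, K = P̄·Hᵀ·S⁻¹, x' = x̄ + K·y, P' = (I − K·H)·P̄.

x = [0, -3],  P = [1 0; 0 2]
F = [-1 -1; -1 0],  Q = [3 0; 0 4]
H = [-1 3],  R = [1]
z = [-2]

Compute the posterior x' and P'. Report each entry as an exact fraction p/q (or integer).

x' = [135/46, 7/23]
P' = [267/46 44/23; 44/23 17/23]

x̄ = F·x = [3, 0]
P̄ = F·P·Fᵀ + Q = [6 1; 1 5]
y = z − H·x̄ = [1]
S = H·P̄·Hᵀ + R = [46]
K = P̄·Hᵀ·S⁻¹ = [-3/46; 7/23]
x' = x̄ + K·y = [135/46, 7/23]
P' = (I − K·H)·P̄ = [267/46 44/23; 44/23 17/23]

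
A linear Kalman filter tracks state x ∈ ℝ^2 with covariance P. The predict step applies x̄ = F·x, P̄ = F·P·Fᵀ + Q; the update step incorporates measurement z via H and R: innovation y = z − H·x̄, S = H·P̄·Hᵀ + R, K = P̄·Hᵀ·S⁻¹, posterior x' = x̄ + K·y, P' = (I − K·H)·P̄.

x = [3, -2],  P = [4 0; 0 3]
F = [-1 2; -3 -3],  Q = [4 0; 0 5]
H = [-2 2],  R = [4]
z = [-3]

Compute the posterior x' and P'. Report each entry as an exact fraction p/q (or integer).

x̄ = F·x = [-7, -3]
P̄ = F·P·Fᵀ + Q = [20 -6; -6 68]
y = z − H·x̄ = [-11]
S = H·P̄·Hᵀ + R = [404]
K = P̄·Hᵀ·S⁻¹ = [-13/101; 37/101]
x' = x̄ + K·y = [-564/101, -710/101]
P' = (I − K·H)·P̄ = [1344/101 1318/101; 1318/101 1392/101]

x' = [-564/101, -710/101]
P' = [1344/101 1318/101; 1318/101 1392/101]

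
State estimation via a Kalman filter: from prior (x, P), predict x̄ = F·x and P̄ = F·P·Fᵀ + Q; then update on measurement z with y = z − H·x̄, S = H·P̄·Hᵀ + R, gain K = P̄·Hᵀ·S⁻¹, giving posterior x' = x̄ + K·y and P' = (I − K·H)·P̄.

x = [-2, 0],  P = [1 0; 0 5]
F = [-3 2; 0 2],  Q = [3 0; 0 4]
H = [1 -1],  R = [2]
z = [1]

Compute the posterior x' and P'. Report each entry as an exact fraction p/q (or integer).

x' = [8/3, 10/9]
P' = [24 68/3; 68/3 208/9]

x̄ = F·x = [6, 0]
P̄ = F·P·Fᵀ + Q = [32 20; 20 24]
y = z − H·x̄ = [-5]
S = H·P̄·Hᵀ + R = [18]
K = P̄·Hᵀ·S⁻¹ = [2/3; -2/9]
x' = x̄ + K·y = [8/3, 10/9]
P' = (I − K·H)·P̄ = [24 68/3; 68/3 208/9]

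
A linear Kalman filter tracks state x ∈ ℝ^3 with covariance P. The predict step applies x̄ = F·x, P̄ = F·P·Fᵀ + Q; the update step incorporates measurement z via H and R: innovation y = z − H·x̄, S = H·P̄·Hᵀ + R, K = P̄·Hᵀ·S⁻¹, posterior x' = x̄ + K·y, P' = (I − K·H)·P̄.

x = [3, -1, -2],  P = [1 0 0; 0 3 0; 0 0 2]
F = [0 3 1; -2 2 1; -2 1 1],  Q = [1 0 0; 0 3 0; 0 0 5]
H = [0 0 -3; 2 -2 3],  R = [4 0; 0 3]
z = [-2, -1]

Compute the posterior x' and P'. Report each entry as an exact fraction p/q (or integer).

x' = [-16133/6530, -6968/3265, 344/3265]
P' = [75161/6530 34336/3265 -698/3265; 34336/3265 35977/3265 1144/3265; -698/3265 1144/3265 1308/3265]

x̄ = F·x = [-5, -10, -9]
P̄ = F·P·Fᵀ + Q = [30 20 11; 20 21 12; 11 12 14]
y = z − H·x̄ = [-29, 16]
S = H·P̄·Hᵀ + R = [130 -120; -120 161]
K = P̄·Hᵀ·S⁻¹ = [1047/6530 293/653; -858/3265 10/653; -981/3265 16/653]
x' = x̄ + K·y = [-16133/6530, -6968/3265, 344/3265]
P' = (I − K·H)·P̄ = [75161/6530 34336/3265 -698/3265; 34336/3265 35977/3265 1144/3265; -698/3265 1144/3265 1308/3265]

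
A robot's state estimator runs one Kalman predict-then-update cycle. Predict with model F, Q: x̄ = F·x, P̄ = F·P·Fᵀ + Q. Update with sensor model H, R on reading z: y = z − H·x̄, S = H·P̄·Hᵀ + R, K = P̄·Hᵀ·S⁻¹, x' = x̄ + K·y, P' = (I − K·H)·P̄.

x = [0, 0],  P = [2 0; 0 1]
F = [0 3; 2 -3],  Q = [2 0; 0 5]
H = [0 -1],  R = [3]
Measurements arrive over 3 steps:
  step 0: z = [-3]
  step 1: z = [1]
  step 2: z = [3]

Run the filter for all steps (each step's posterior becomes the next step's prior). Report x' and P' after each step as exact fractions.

step 0: x̄ = F·x = [0, 0]
step 0: P̄ = F·P·Fᵀ + Q = [11 -9; -9 22]
step 0: y = z − H·x̄ = [-3]
step 0: S = H·P̄·Hᵀ + R = [25]
step 0: K = P̄·Hᵀ·S⁻¹ = [9/25; -22/25]
step 0: x' = x̄ + K·y = [-27/25, 66/25]
step 0: P' = (I − K·H)·P̄ = [194/25 -27/25; -27/25 66/25]
step 1: x̄ = F·x = [198/25, -252/25]
step 1: P̄ = F·P·Fᵀ + Q = [644/25 -756/25; -756/25 1819/25]
step 1: y = z − H·x̄ = [-227/25]
step 1: S = H·P̄·Hᵀ + R = [1894/25]
step 1: K = P̄·Hᵀ·S⁻¹ = [378/947; -1819/1894]
step 1: x' = x̄ + K·y = [4068/947, -2575/1894]
step 1: P' = (I − K·H)·P̄ = [12964/947 -1134/947; -1134/947 5457/1894]
step 2: x̄ = F·x = [-7725/1894, 23997/1894]
step 2: P̄ = F·P·Fᵀ + Q = [52901/1894 -62721/1894; -62721/1894 189511/1894]
step 2: y = z − H·x̄ = [29679/1894]
step 2: S = H·P̄·Hᵀ + R = [195193/1894]
step 2: K = P̄·Hᵀ·S⁻¹ = [62721/195193; -189511/195193]
step 2: x' = x̄ + K·y = [186711/195193, -496542/195193]
step 2: P' = (I − K·H)·P̄ = [3374858/195193 -188163/195193; -188163/195193 568533/195193]

step 0: x' = [-27/25, 66/25], P' = [194/25 -27/25; -27/25 66/25]
step 1: x' = [4068/947, -2575/1894], P' = [12964/947 -1134/947; -1134/947 5457/1894]
step 2: x' = [186711/195193, -496542/195193], P' = [3374858/195193 -188163/195193; -188163/195193 568533/195193]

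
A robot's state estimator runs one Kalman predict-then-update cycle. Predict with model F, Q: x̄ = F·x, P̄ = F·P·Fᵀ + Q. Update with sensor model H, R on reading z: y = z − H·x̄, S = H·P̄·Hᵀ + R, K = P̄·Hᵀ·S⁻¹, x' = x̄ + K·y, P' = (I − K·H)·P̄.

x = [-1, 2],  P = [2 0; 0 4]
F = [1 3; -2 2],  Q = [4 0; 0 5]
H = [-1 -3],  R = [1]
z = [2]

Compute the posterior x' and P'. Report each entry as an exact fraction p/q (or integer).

x̄ = F·x = [5, 6]
P̄ = F·P·Fᵀ + Q = [42 20; 20 29]
y = z − H·x̄ = [25]
S = H·P̄·Hᵀ + R = [424]
K = P̄·Hᵀ·S⁻¹ = [-51/212; -107/424]
x' = x̄ + K·y = [-215/212, -131/424]
P' = (I − K·H)·P̄ = [1851/106 -1217/212; -1217/212 847/424]

x' = [-215/212, -131/424]
P' = [1851/106 -1217/212; -1217/212 847/424]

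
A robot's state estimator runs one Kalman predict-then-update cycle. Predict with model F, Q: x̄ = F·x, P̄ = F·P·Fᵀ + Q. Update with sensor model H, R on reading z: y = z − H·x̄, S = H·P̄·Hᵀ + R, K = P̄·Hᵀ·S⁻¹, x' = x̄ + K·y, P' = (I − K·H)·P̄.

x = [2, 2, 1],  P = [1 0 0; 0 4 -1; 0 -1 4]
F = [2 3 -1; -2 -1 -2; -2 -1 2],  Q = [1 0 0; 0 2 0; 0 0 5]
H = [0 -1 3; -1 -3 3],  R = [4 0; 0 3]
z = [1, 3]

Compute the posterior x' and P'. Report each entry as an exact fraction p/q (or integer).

x̄ = F·x = [9, -8, -4]
P̄ = F·P·Fᵀ + Q = [51 -3 -31; -3 22 -8; -31 -8 33]
y = z − H·x̄ = [5, 0]
S = H·P̄·Hᵀ + R = [371 549; 549 861]
K = P̄·Hᵀ·S⁻¹ = [-225/1202 -45/1202; 2719/6010 -2341/6010; 2527/6010 -1609/18030]
x' = x̄ + K·y = [9693/1202, -6897/1202, -2281/1202]
P' = (I − K·H)·P̄ = [34977/1202 -17871/1202 -6257/1202; -17871/1202 53627/6010 21501/6010; -6257/1202 21501/6010 31609/18030]

x' = [9693/1202, -6897/1202, -2281/1202]
P' = [34977/1202 -17871/1202 -6257/1202; -17871/1202 53627/6010 21501/6010; -6257/1202 21501/6010 31609/18030]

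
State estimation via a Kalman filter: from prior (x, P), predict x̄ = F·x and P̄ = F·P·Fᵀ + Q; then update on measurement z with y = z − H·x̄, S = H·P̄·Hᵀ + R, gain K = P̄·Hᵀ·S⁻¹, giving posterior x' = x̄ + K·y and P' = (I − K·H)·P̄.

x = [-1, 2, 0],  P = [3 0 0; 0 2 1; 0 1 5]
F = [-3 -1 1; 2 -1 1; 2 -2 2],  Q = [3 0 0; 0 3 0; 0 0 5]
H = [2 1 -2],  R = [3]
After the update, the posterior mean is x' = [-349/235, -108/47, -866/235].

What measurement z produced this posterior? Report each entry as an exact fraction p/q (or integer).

z = [2]

x̄ = F·x = [1, -4, -6]
P̄ = F·P·Fᵀ + Q = [35 -13 -8; -13 20 22; -8 22 37]
S = H·P̄·Hᵀ + R = [235]
K = P̄·Hᵀ·S⁻¹ = [73/235; -10/47; -68/235]
x' − x̄ = [-584/235, 80/47, 544/235] = K·y
y = (KᵀK)⁻¹·Kᵀ·(x' − x̄) = [-8]
z = y + H·x̄ = [-8] + [10] = [2]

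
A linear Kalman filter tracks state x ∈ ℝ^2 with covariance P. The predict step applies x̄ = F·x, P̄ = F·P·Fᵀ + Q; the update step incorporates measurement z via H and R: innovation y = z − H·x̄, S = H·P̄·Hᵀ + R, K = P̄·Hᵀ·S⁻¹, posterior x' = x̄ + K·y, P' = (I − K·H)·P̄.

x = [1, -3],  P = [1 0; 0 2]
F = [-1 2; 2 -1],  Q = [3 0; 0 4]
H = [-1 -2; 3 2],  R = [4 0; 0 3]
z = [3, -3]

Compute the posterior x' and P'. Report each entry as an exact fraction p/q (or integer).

x̄ = F·x = [-7, 5]
P̄ = F·P·Fᵀ + Q = [12 -6; -6 10]
y = z − H·x̄ = [6, 8]
S = H·P̄·Hᵀ + R = [32 -28; -28 79]
K = P̄·Hᵀ·S⁻¹ = [42/109 48/109; -525/872 -41/218]
x' = x̄ + K·y = [-127/109, -51/436]
P' = (I − K·H)·P̄ = [156/109 -162/109; -162/109 849/436]

x' = [-127/109, -51/436]
P' = [156/109 -162/109; -162/109 849/436]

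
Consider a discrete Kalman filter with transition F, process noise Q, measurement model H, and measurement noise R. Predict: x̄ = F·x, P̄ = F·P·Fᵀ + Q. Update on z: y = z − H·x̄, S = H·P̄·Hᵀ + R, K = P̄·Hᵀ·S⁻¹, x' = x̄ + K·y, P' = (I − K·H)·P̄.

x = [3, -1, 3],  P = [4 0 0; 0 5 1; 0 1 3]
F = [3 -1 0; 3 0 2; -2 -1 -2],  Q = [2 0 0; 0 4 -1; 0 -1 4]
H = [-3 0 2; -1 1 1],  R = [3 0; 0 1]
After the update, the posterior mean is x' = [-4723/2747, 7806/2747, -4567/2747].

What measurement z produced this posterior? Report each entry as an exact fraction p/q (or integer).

z = [2, 3]

x̄ = F·x = [10, 15, -11]
P̄ = F·P·Fᵀ + Q = [43 34 -17; 34 52 -39; -17 -39 41]
S = H·P̄·Hᵀ + R = [758 116; 116 25]
K = P̄·Hᵀ·S⁻¹ = [-1059/5494 -400/2747; -1032/2747 2481/2747; 1121/5494 -513/2747]
x' − x̄ = [-32193/2747, -33399/2747, 25650/2747] = K·y
y = (KᵀK)⁻¹·Kᵀ·(x' − x̄) = [54, 9]
z = y + H·x̄ = [54, 9] + [-52, -6] = [2, 3]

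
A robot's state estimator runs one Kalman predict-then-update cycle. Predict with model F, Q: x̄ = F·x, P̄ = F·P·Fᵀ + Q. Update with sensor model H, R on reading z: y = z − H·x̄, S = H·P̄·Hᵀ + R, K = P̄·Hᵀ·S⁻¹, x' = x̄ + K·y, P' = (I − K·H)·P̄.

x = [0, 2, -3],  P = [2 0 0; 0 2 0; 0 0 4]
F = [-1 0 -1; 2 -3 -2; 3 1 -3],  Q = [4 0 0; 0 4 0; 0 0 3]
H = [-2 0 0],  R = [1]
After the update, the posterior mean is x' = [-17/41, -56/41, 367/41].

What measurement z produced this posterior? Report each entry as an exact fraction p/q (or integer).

x̄ = F·x = [3, 0, 11]
P̄ = F·P·Fᵀ + Q = [10 4 6; 4 46 30; 6 30 59]
S = H·P̄·Hᵀ + R = [41]
K = P̄·Hᵀ·S⁻¹ = [-20/41; -8/41; -12/41]
x' − x̄ = [-140/41, -56/41, -84/41] = K·y
y = (KᵀK)⁻¹·Kᵀ·(x' − x̄) = [7]
z = y + H·x̄ = [7] + [-6] = [1]

z = [1]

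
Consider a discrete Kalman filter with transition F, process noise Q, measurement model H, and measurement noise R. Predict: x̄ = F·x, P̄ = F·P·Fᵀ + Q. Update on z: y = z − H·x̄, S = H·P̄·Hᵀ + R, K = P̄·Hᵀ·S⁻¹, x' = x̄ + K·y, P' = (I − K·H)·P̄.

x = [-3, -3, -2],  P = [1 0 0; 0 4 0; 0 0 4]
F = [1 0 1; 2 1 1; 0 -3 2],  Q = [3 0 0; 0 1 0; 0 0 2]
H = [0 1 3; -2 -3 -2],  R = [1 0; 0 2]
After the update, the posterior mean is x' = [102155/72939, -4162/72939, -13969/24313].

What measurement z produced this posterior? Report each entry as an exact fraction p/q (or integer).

x̄ = F·x = [-5, -11, 5]
P̄ = F·P·Fᵀ + Q = [8 6 8; 6 13 -4; 8 -4 54]
S = H·P̄·Hᵀ + R = [476 -379; -379 455]
K = P̄·Hᵀ·S⁻¹ = [-5300/72939 -12430/72939; -15842/72939 -20089/72939; 9814/24313 2190/24313]
x' − x̄ = [466850/72939, 798167/72939, -135534/24313] = K·y
y = (KᵀK)⁻¹·Kᵀ·(x' − x̄) = [-6, -35]
z = y + H·x̄ = [-6, -35] + [4, 33] = [-2, -2]

z = [-2, -2]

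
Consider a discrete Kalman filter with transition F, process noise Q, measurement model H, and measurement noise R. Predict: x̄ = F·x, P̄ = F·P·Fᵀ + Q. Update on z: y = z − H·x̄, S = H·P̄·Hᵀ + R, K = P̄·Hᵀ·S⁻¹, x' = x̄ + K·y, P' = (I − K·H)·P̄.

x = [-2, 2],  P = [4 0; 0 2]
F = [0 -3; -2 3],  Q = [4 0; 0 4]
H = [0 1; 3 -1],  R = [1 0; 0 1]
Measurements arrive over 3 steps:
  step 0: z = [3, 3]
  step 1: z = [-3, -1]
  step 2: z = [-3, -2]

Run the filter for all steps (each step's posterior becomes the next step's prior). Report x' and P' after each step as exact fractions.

step 0: x̄ = F·x = [-6, 10]
step 0: P̄ = F·P·Fᵀ + Q = [22 -18; -18 38]
step 0: y = z − H·x̄ = [-7, 31]
step 0: S = H·P̄·Hᵀ + R = [39 -92; -92 345]
step 0: K = P̄·Hᵀ·S⁻¹ = [66/217 1620/4991; 202/217 -4/217]
step 0: x' = x̄ + K·y = [9648/4991, 632/217]
step 0: P' = (I − K·H)·P̄ = [1046/4991 66/217; 66/217 202/217]
step 1: x̄ = F·x = [-1896/217, 24312/4991]
step 1: P̄ = F·P·Fᵀ + Q = [2686/217 -1422/217; -1422/217 47746/4991]
step 1: y = z − H·x̄ = [-39285/4991, 150145/4991]
step 1: S = H·P̄·Hᵀ + R = [52737/4991 -145864/4991; -145864/4991 804975/4991]
step 1: K = P̄·Hᵀ·S⁻¹ = [1097310/4242769 1348056/4242769; 3437794/4242769 -145864/4242769]
step 1: x' = x̄ + K·y = [-5153802/4242769, -10780262/4242769]
step 1: P' = (I − K·H)·P̄ = [815122/4242769 1097310/4242769; 1097310/4242769 3437794/4242769]
step 2: x̄ = F·x = [32340786/4242769, -22033182/4242769]
step 2: P̄ = F·P·Fᵀ + Q = [47911222/4242769 -24356286/4242769; -24356286/4242769 38003990/4242769]
step 2: y = z − H·x̄ = [9304875/4242769, -127541078/4242769]
step 2: S = H·P̄·Hᵀ + R = [42246759/4242769 -111072848/4242769; -111072848/4242769 619585473/4242769]
step 2: K = P̄·Hᵀ·S⁻¹ = [843653922/3261620087 1036100160/3261620087; 2642034614/3261620087 -111072848/3261620087]
step 2: x' = x̄ + K·y = [-4433868492/3261620087, -7804741760/3261620087]
step 2: P' = (I − K·H)·P̄ = [626584694/3261620087 843653922/3261620087; 843653922/3261620087 2642034614/3261620087]

step 0: x' = [9648/4991, 632/217], P' = [1046/4991 66/217; 66/217 202/217]
step 1: x' = [-5153802/4242769, -10780262/4242769], P' = [815122/4242769 1097310/4242769; 1097310/4242769 3437794/4242769]
step 2: x' = [-4433868492/3261620087, -7804741760/3261620087], P' = [626584694/3261620087 843653922/3261620087; 843653922/3261620087 2642034614/3261620087]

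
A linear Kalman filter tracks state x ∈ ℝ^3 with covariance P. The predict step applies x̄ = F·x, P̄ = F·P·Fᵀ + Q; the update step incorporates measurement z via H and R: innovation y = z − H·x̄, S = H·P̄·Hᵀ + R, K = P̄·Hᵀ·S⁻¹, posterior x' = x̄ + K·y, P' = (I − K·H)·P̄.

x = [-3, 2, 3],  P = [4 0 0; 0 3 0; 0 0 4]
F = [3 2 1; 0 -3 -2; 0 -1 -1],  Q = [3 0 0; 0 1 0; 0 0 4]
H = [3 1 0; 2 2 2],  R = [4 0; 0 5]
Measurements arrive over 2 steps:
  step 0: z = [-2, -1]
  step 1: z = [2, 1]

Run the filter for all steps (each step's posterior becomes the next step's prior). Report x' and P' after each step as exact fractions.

step 0: x' = [-4300/15907, -17218/15907, 7877/15907], P' = [19664/15907 -32004/15907 6905/15907; -32004/15907 388692/79535 -145307/79535; 6905/15907 -145307/79535 151592/79535]
step 1: x' = [6259124/41875951, 142923955/167503804, -236268751/670015216], P' = [47962487/41875951 -81768689/41875951 20591197/41875951; -81768689/41875951 209952760/41875951 -339659149/167503804; 20591197/41875951 -339659149/167503804 1352906829/670015216]

step 0: x̄ = F·x = [-2, -12, -5]
step 0: P̄ = F·P·Fᵀ + Q = [55 -26 -10; -26 44 17; -10 17 11]
step 0: y = z − H·x̄ = [16, 37]
step 0: S = H·P̄·Hᵀ + R = [387 184; 184 293]
step 0: K = P̄·Hᵀ·S⁻¹ = [6747/15907 -2174/15907; -22842/79535 33346/79535; -10433/79535 16324/79535]
step 0: x' = x̄ + K·y = [-4300/15907, -17218/15907, 7877/15907]
step 0: P' = (I − K·H)·P̄ = [19664/15907 -32004/15907 6905/15907; -32004/15907 388692/79535 -145307/79535; 6905/15907 -145307/79535 151592/79535]
step 1: x̄ = F·x = [-39459/15907, 35900/15907, 9341/15907]
step 1: P̄ = F·P·Fᵀ + Q = [535527/79535 -385157/79535 -23314/15907; -385157/79535 2440447/79535 148545/15907; -23314/15907 148545/15907 113562/15907]
step 1: y = z − H·x̄ = [114291/15907, 4343/15907]
step 1: S = H·P̄·Hᵀ + R = [5267388/79535 1159766/15907; 1159766/15907 3300159/15907]
step 1: K = P̄·Hᵀ·S⁻¹ = [15529693/41875951 -5286002/41875951; -35353307/167503804 34615427/83751902; -92564785/670015216 64745877/335007608]
step 1: x' = x̄ + K·y = [6259124/41875951, 142923955/167503804, -236268751/670015216]
step 1: P' = (I − K·H)·P̄ = [47962487/41875951 -81768689/41875951 20591197/41875951; -81768689/41875951 209952760/41875951 -339659149/167503804; 20591197/41875951 -339659149/167503804 1352906829/670015216]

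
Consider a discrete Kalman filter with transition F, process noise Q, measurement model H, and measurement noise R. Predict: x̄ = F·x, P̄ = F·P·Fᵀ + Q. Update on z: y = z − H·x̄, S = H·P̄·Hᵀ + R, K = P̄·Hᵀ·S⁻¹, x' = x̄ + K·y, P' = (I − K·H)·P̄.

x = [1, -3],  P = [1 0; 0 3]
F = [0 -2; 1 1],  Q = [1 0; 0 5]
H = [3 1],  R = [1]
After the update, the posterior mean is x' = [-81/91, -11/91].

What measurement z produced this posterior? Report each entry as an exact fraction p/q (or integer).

x̄ = F·x = [6, -2]
P̄ = F·P·Fᵀ + Q = [13 -6; -6 9]
S = H·P̄·Hᵀ + R = [91]
K = P̄·Hᵀ·S⁻¹ = [33/91; -9/91]
x' − x̄ = [-627/91, 171/91] = K·y
y = (KᵀK)⁻¹·Kᵀ·(x' − x̄) = [-19]
z = y + H·x̄ = [-19] + [16] = [-3]

z = [-3]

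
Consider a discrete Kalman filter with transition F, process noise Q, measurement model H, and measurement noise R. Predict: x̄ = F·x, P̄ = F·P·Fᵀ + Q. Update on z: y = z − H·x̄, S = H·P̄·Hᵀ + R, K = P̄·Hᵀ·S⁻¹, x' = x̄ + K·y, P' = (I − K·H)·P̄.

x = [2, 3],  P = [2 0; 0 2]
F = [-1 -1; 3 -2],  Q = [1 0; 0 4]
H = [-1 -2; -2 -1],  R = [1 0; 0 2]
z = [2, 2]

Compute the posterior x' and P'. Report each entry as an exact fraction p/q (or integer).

x̄ = F·x = [-5, 0]
P̄ = F·P·Fᵀ + Q = [5 -2; -2 30]
y = z − H·x̄ = [-3, -8]
S = H·P̄·Hᵀ + R = [118 60; 60 44]
K = P̄·Hᵀ·S⁻¹ = [109/398 -221/398; -124/199 103/398]
x' = x̄ + K·y = [-549/398, -40/199]
P' = (I − K·H)·P̄ = [331/398 -110/199; -110/199 117/199]

x' = [-549/398, -40/199]
P' = [331/398 -110/199; -110/199 117/199]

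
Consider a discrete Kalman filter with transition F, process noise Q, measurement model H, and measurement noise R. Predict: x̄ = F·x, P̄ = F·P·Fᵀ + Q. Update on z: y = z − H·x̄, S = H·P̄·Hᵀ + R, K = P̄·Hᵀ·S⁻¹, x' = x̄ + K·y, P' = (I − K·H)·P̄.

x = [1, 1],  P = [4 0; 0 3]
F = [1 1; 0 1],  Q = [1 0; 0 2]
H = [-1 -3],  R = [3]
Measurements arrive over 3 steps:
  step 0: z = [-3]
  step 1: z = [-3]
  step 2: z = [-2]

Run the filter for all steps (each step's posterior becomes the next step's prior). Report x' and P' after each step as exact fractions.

step 0: x' = [57/37, 19/37], P' = [303/74 -42/37; -42/37 23/37]
step 1: x' = [1338/665, 701/1995], P' = [2202/665 -687/665; -687/665 1231/1995]
step 2: x' = [2185/959, -11/274], P' = [2652/959 -1653/1918; -1653/1918 4323/7672]

step 0: x̄ = F·x = [2, 1]
step 0: P̄ = F·P·Fᵀ + Q = [8 3; 3 5]
step 0: y = z − H·x̄ = [2]
step 0: S = H·P̄·Hᵀ + R = [74]
step 0: K = P̄·Hᵀ·S⁻¹ = [-17/74; -9/37]
step 0: x' = x̄ + K·y = [57/37, 19/37]
step 0: P' = (I − K·H)·P̄ = [303/74 -42/37; -42/37 23/37]
step 1: x̄ = F·x = [76/37, 19/37]
step 1: P̄ = F·P·Fᵀ + Q = [255/74 -19/37; -19/37 97/37]
step 1: y = z − H·x̄ = [22/37]
step 1: S = H·P̄·Hᵀ + R = [1995/74]
step 1: K = P̄·Hᵀ·S⁻¹ = [-47/665; -544/1995]
step 1: x' = x̄ + K·y = [1338/665, 701/1995]
step 1: P' = (I − K·H)·P̄ = [2202/665 -687/665; -687/665 1231/1995]
step 2: x̄ = F·x = [943/399, 701/1995]
step 2: P̄ = F·P·Fᵀ + Q = [1142/399 -166/399; -166/399 5221/1995]
step 2: y = z − H·x̄ = [404/285]
step 2: S = H·P̄·Hᵀ + R = [7672/285]
step 2: K = P̄·Hᵀ·S⁻¹ = [-115/1918; -2119/7672]
step 2: x' = x̄ + K·y = [2185/959, -11/274]
step 2: P' = (I − K·H)·P̄ = [2652/959 -1653/1918; -1653/1918 4323/7672]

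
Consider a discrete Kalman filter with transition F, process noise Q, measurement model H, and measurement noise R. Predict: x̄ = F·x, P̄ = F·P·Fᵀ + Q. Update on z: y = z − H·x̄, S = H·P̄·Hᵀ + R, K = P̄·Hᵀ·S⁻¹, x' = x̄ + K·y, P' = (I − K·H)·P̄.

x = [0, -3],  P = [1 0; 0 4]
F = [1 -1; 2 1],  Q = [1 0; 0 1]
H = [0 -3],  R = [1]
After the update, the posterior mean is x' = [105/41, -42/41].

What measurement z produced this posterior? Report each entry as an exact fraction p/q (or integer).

z = [3]

x̄ = F·x = [3, -3]
P̄ = F·P·Fᵀ + Q = [6 -2; -2 9]
S = H·P̄·Hᵀ + R = [82]
K = P̄·Hᵀ·S⁻¹ = [3/41; -27/82]
x' − x̄ = [-18/41, 81/41] = K·y
y = (KᵀK)⁻¹·Kᵀ·(x' − x̄) = [-6]
z = y + H·x̄ = [-6] + [9] = [3]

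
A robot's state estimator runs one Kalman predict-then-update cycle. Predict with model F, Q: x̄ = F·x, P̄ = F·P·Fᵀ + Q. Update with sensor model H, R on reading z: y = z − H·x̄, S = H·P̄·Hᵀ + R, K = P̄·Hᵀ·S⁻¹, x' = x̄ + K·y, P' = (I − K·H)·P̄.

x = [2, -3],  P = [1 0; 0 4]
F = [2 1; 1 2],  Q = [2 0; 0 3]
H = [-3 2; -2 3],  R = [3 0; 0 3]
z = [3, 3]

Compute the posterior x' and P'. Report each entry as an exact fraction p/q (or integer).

x̄ = F·x = [1, -4]
P̄ = F·P·Fᵀ + Q = [10 10; 10 20]
y = z − H·x̄ = [14, 17]
S = H·P̄·Hᵀ + R = [53 50; 50 103]
K = P̄·Hᵀ·S⁻¹ = [-1530/2959 1030/2959; -970/2959 1620/2959]
x' = x̄ + K·y = [-951/2959, 2124/2959]
P' = (I − K·H)·P̄ = [3990/2959 3690/2959; 3690/2959 4080/2959]

x' = [-951/2959, 2124/2959]
P' = [3990/2959 3690/2959; 3690/2959 4080/2959]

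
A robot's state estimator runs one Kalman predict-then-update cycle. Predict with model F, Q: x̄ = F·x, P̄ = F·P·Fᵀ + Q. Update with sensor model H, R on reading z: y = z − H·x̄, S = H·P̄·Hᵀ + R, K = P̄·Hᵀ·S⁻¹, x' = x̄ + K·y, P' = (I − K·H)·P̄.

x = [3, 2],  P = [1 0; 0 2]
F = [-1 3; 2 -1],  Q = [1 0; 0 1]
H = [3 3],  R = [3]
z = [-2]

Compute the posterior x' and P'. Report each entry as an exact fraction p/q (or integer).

x̄ = F·x = [3, 4]
P̄ = F·P·Fᵀ + Q = [20 -8; -8 7]
y = z − H·x̄ = [-23]
S = H·P̄·Hᵀ + R = [102]
K = P̄·Hᵀ·S⁻¹ = [6/17; -1/34]
x' = x̄ + K·y = [-87/17, 159/34]
P' = (I − K·H)·P̄ = [124/17 -118/17; -118/17 235/34]

x' = [-87/17, 159/34]
P' = [124/17 -118/17; -118/17 235/34]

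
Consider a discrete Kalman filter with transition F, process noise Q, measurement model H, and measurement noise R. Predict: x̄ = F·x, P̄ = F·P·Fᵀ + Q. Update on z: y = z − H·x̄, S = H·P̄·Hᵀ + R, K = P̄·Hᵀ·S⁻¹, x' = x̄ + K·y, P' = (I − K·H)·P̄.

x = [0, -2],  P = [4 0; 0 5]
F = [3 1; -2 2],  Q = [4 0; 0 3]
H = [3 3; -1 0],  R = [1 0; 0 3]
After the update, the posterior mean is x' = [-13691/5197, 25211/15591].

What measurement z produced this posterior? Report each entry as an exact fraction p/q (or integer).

z = [-3, 3]

x̄ = F·x = [-2, -4]
P̄ = F·P·Fᵀ + Q = [45 -14; -14 39]
S = H·P̄·Hᵀ + R = [505 -93; -93 48]
K = P̄·Hᵀ·S⁻¹ = [93/5197 -4692/5197; 1634/5197 14045/15591]
x' − x̄ = [-3297/5197, 87575/15591] = K·y
y = (KᵀK)⁻¹·Kᵀ·(x' − x̄) = [15, 1]
z = y + H·x̄ = [15, 1] + [-18, 2] = [-3, 3]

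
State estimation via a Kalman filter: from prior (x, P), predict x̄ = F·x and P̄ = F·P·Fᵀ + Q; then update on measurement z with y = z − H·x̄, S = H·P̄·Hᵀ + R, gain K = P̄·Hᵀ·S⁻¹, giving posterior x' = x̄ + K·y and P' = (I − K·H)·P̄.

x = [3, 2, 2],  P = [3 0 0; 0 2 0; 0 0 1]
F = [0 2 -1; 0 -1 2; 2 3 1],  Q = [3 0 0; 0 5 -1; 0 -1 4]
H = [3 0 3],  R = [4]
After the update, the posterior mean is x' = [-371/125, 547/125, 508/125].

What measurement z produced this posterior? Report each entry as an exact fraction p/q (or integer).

z = [3]

x̄ = F·x = [2, 2, 14]
P̄ = F·P·Fᵀ + Q = [12 -6 11; -6 11 -5; 11 -5 35]
S = H·P̄·Hᵀ + R = [625]
K = P̄·Hᵀ·S⁻¹ = [69/625; -33/625; 138/625]
x' − x̄ = [-621/125, 297/125, -1242/125] = K·y
y = (KᵀK)⁻¹·Kᵀ·(x' − x̄) = [-45]
z = y + H·x̄ = [-45] + [48] = [3]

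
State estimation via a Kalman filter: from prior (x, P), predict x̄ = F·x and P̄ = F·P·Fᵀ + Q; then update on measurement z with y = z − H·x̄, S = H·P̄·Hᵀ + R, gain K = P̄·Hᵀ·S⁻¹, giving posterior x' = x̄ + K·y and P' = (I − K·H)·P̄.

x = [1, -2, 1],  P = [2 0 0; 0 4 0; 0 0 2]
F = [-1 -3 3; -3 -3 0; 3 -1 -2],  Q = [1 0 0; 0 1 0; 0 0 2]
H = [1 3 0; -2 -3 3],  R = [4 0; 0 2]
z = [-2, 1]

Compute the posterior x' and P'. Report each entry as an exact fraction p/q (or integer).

x' = [207794/49939, -98760/49939, 57267/49939]
P' = [3617322/249695 -1156002/249695 1245768/249695; -1156002/249695 476702/249695 -291648/249695; 1245768/249695 -291648/249695 589792/249695]

x̄ = F·x = [8, 3, 3]
P̄ = F·P·Fᵀ + Q = [57 42 -6; 42 55 -6; -6 -6 32]
y = z − H·x̄ = [-19, 17]
S = H·P̄·Hᵀ + R = [808 -1059; -1059 1697]
K = P̄·Hᵀ·S⁻¹ = [37329/249695 -14667/249695; 68526/249695 3477/249695; 92706/249695 76392/249695]
x' = x̄ + K·y = [207794/49939, -98760/49939, 57267/49939]
P' = (I − K·H)·P̄ = [3617322/249695 -1156002/249695 1245768/249695; -1156002/249695 476702/249695 -291648/249695; 1245768/249695 -291648/249695 589792/249695]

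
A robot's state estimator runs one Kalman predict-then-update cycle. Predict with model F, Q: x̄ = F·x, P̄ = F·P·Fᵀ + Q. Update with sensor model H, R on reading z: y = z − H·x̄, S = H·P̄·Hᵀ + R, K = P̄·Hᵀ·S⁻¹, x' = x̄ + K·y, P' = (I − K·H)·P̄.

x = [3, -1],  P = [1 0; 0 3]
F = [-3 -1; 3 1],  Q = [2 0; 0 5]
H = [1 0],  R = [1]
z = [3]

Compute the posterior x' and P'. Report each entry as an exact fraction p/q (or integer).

x' = [34/15, -4/5]
P' = [14/15 -4/5; -4/5 37/5]

x̄ = F·x = [-8, 8]
P̄ = F·P·Fᵀ + Q = [14 -12; -12 17]
y = z − H·x̄ = [11]
S = H·P̄·Hᵀ + R = [15]
K = P̄·Hᵀ·S⁻¹ = [14/15; -4/5]
x' = x̄ + K·y = [34/15, -4/5]
P' = (I − K·H)·P̄ = [14/15 -4/5; -4/5 37/5]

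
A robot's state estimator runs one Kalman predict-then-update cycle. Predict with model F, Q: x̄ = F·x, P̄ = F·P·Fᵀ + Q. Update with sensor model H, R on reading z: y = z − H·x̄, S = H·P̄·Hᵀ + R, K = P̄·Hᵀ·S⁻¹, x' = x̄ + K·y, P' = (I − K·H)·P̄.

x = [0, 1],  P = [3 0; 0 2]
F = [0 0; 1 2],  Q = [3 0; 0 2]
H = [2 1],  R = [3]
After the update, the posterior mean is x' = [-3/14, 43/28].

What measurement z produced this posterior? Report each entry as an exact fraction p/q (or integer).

z = [1]

x̄ = F·x = [0, 2]
P̄ = F·P·Fᵀ + Q = [3 0; 0 13]
S = H·P̄·Hᵀ + R = [28]
K = P̄·Hᵀ·S⁻¹ = [3/14; 13/28]
x' − x̄ = [-3/14, -13/28] = K·y
y = (KᵀK)⁻¹·Kᵀ·(x' − x̄) = [-1]
z = y + H·x̄ = [-1] + [2] = [1]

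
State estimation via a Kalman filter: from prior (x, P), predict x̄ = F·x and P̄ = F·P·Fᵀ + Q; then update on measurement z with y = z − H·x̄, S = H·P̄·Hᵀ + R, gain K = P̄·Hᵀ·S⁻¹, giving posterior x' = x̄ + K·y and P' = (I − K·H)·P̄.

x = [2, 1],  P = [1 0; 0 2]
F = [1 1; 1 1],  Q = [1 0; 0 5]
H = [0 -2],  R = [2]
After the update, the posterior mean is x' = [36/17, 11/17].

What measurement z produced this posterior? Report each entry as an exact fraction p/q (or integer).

x̄ = F·x = [3, 3]
P̄ = F·P·Fᵀ + Q = [4 3; 3 8]
S = H·P̄·Hᵀ + R = [34]
K = P̄·Hᵀ·S⁻¹ = [-3/17; -8/17]
x' − x̄ = [-15/17, -40/17] = K·y
y = (KᵀK)⁻¹·Kᵀ·(x' − x̄) = [5]
z = y + H·x̄ = [5] + [-6] = [-1]

z = [-1]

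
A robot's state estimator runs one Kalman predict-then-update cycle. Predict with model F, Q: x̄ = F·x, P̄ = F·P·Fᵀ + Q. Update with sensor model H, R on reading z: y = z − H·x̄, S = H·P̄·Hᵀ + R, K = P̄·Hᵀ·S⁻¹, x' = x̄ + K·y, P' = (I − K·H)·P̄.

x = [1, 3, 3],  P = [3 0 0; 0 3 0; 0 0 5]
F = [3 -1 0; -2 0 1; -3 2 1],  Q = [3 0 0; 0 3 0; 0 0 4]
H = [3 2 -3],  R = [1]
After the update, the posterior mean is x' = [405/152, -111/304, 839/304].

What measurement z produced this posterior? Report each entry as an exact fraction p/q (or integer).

x̄ = F·x = [0, 1, 6]
P̄ = F·P·Fᵀ + Q = [33 -18 -33; -18 20 23; -33 23 48]
S = H·P̄·Hᵀ + R = [912]
K = P̄·Hᵀ·S⁻¹ = [27/152; -83/912; -197/912]
x' − x̄ = [405/152, -415/304, -985/304] = K·y
y = (KᵀK)⁻¹·Kᵀ·(x' − x̄) = [15]
z = y + H·x̄ = [15] + [-16] = [-1]

z = [-1]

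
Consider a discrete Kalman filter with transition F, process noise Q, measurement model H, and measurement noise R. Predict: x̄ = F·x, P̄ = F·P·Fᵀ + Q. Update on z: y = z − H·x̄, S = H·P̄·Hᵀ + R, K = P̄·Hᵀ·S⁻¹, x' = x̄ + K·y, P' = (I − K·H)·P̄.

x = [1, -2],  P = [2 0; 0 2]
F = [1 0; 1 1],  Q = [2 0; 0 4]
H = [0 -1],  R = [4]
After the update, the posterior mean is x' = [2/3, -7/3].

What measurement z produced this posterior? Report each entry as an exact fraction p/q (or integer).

z = [3]

x̄ = F·x = [1, -1]
P̄ = F·P·Fᵀ + Q = [4 2; 2 8]
S = H·P̄·Hᵀ + R = [12]
K = P̄·Hᵀ·S⁻¹ = [-1/6; -2/3]
x' − x̄ = [-1/3, -4/3] = K·y
y = (KᵀK)⁻¹·Kᵀ·(x' − x̄) = [2]
z = y + H·x̄ = [2] + [1] = [3]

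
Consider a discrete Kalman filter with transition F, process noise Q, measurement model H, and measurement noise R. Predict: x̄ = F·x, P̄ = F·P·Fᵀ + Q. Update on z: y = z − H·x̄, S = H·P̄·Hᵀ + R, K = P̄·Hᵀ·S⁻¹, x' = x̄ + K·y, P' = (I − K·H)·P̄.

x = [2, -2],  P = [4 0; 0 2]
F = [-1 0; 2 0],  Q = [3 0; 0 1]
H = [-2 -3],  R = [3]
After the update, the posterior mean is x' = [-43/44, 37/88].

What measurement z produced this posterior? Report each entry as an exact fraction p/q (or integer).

z = [1]

x̄ = F·x = [-2, 4]
P̄ = F·P·Fᵀ + Q = [7 -8; -8 17]
S = H·P̄·Hᵀ + R = [88]
K = P̄·Hᵀ·S⁻¹ = [5/44; -35/88]
x' − x̄ = [45/44, -315/88] = K·y
y = (KᵀK)⁻¹·Kᵀ·(x' − x̄) = [9]
z = y + H·x̄ = [9] + [-8] = [1]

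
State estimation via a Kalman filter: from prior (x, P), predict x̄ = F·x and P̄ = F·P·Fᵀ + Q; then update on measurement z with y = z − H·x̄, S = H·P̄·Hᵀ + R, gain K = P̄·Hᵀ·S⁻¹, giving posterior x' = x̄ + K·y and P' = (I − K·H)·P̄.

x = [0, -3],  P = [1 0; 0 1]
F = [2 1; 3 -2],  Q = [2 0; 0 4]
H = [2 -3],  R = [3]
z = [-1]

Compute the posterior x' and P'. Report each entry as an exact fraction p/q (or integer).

x' = [-181/68, -173/136]
P' = [237/34 315/68; 315/68 463/136]

x̄ = F·x = [-3, 6]
P̄ = F·P·Fᵀ + Q = [7 4; 4 17]
y = z − H·x̄ = [23]
S = H·P̄·Hᵀ + R = [136]
K = P̄·Hᵀ·S⁻¹ = [1/68; -43/136]
x' = x̄ + K·y = [-181/68, -173/136]
P' = (I − K·H)·P̄ = [237/34 315/68; 315/68 463/136]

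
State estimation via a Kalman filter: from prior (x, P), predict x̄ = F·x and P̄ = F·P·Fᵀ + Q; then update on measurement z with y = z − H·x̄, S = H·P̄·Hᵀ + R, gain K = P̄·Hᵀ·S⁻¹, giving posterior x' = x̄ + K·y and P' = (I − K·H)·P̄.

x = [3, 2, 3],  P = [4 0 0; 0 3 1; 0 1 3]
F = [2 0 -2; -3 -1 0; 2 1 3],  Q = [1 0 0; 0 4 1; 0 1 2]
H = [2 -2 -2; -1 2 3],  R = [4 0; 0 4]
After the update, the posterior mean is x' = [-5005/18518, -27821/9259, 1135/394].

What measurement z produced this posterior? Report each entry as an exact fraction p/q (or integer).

z = [-1, 2]

x̄ = F·x = [0, -11, 17]
P̄ = F·P·Fᵀ + Q = [29 -22 -4; -22 43 -29; -4 -29 54]
S = H·P̄·Hᵀ + R = [484 -428; -428 455]
K = P̄·Hᵀ·S⁻¹ = [6835/18518 1485/9259; -5943/9259 -5163/9259; 211/394 146/197]
x' − x̄ = [-5005/18518, 74028/9259, -5563/394] = K·y
y = (KᵀK)⁻¹·Kᵀ·(x' − x̄) = [11, -27]
z = y + H·x̄ = [11, -27] + [-12, 29] = [-1, 2]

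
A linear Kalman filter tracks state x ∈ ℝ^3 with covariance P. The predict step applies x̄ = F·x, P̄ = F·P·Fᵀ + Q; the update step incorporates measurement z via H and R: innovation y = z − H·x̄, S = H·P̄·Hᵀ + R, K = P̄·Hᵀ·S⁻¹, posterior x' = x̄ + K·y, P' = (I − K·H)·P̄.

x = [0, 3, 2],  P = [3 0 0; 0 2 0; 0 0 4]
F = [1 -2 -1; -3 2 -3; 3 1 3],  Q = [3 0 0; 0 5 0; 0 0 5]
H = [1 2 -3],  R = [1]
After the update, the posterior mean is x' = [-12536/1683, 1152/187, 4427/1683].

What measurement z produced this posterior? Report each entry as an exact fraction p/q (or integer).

z = [-3]

x̄ = F·x = [-8, 0, 9]
P̄ = F·P·Fᵀ + Q = [18 -5 -7; -5 76 -59; -7 -59 70]
S = H·P̄·Hᵀ + R = [1683]
K = P̄·Hᵀ·S⁻¹ = [29/1683; 36/187; -335/1683]
x' − x̄ = [928/1683, 1152/187, -10720/1683] = K·y
y = (KᵀK)⁻¹·Kᵀ·(x' − x̄) = [32]
z = y + H·x̄ = [32] + [-35] = [-3]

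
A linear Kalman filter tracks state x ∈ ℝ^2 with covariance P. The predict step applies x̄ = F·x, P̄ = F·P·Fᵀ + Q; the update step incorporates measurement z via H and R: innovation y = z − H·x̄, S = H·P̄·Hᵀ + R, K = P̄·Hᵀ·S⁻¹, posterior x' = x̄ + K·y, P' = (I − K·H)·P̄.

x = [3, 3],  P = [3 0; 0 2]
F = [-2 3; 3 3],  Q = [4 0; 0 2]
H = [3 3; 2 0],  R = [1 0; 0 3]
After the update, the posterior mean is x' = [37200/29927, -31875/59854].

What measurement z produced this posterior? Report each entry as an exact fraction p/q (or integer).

z = [2, 3]

x̄ = F·x = [3, 18]
P̄ = F·P·Fᵀ + Q = [34 0; 0 47]
S = H·P̄·Hᵀ + R = [730 204; 204 139]
K = P̄·Hᵀ·S⁻¹ = [153/29927 14416/29927; 19599/59854 -14382/29927]
x' − x̄ = [-52581/29927, -1109247/59854] = K·y
y = (KᵀK)⁻¹·Kᵀ·(x' − x̄) = [-61, -3]
z = y + H·x̄ = [-61, -3] + [63, 6] = [2, 3]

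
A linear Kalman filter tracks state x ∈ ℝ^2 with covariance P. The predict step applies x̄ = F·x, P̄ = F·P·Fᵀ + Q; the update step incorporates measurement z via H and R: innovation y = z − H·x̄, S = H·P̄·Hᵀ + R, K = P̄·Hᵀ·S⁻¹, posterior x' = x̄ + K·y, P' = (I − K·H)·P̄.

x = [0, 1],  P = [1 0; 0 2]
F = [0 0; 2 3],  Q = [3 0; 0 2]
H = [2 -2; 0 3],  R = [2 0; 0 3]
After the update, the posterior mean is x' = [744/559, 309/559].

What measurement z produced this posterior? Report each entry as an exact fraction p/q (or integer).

x̄ = F·x = [0, 3]
P̄ = F·P·Fᵀ + Q = [3 0; 0 24]
S = H·P̄·Hᵀ + R = [110 -144; -144 219]
K = P̄·Hᵀ·S⁻¹ = [219/559 144/559; -24/559 168/559]
x' − x̄ = [744/559, -1368/559] = K·y
y = (KᵀK)⁻¹·Kᵀ·(x' − x̄) = [8, -7]
z = y + H·x̄ = [8, -7] + [-6, 9] = [2, 2]

z = [2, 2]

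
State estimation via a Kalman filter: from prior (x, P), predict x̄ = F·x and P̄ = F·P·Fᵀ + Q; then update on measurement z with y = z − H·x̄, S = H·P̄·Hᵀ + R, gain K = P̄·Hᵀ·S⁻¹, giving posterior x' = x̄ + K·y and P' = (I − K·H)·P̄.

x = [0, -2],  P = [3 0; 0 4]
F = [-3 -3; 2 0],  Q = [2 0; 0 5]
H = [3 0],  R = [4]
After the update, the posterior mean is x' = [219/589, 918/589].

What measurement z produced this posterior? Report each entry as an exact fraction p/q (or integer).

z = [1]

x̄ = F·x = [6, 0]
P̄ = F·P·Fᵀ + Q = [65 -18; -18 17]
S = H·P̄·Hᵀ + R = [589]
K = P̄·Hᵀ·S⁻¹ = [195/589; -54/589]
x' − x̄ = [-3315/589, 918/589] = K·y
y = (KᵀK)⁻¹·Kᵀ·(x' − x̄) = [-17]
z = y + H·x̄ = [-17] + [18] = [1]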